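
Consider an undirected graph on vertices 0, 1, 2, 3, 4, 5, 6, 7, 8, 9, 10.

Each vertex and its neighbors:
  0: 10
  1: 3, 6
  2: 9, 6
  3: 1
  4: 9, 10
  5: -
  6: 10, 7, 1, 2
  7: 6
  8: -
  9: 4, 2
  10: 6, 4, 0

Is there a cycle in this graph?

DFS, tracking each vertex's parent; an edge to a visited non-parent vertex closes a cycle.
Start from 10:
visit 10 (parent –)
  visit 6 (parent 10)
    6–10: parent, skip
    visit 7 (parent 6)
      7–6: parent, skip
    visit 1 (parent 6)
      visit 3 (parent 1)
        3–1: parent, skip
      1–6: parent, skip
    visit 2 (parent 6)
      visit 9 (parent 2)
        visit 4 (parent 9)
          4–9: parent, skip
          4–10: 10 visited and ≠ parent → cycle
Cycle: 10 – 6 – 2 – 9 – 4 – 10.

Yes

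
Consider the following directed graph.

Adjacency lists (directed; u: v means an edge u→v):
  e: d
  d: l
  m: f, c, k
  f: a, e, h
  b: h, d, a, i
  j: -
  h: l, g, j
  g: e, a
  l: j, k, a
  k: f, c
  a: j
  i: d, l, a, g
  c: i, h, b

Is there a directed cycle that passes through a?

No

a lies on a cycle iff there is a path from a back to itself.
Exploring from a, it never reaches itself; equivalently, its strongly connected component is a singleton.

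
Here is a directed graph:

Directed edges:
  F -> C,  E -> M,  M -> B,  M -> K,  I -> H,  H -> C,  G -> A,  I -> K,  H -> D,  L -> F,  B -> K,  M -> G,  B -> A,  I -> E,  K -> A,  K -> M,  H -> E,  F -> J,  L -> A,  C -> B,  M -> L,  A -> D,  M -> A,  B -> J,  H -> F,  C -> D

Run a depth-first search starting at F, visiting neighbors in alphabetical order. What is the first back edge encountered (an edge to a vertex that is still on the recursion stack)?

M→B

DFS from F (visiting neighbors in alphabetical order); mark gray on enter, black on exit:
F gray
  C gray
    B gray
      A gray
        D gray
        D black
      A black
      J gray
      J black
      K gray
        K→A: A black — skip
        M gray
          M→A: A black — skip
          M→B: B is gray → back edge
First back edge: M → B.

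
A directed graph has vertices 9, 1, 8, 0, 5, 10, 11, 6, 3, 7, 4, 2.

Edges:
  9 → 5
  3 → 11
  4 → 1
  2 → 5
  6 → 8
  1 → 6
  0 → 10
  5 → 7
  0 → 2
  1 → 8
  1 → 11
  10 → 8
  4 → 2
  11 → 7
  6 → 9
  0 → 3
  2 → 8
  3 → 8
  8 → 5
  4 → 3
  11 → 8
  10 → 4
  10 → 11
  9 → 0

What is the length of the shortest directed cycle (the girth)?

6

For each vertex v, BFS finds the shortest path from v back to v.
The shortest such closed walk is 9 → 0 → 10 → 4 → 1 → 6 → 9, length 6.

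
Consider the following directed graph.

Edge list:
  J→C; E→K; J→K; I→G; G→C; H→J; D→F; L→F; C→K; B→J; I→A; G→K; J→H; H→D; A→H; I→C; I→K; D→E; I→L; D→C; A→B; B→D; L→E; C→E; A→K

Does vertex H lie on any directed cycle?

Yes

H is on a cycle iff H can reach itself via ≥1 edge.
H → J → H — yes.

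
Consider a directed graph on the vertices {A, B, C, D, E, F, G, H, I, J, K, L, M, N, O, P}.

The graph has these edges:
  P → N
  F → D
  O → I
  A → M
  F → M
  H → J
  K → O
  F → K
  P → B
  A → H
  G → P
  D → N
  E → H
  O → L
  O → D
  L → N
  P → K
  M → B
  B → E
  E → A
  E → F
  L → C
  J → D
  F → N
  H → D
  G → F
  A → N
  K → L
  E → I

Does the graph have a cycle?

Yes

DFS with white/gray/black marking, starting from J:
J gray
  D gray
    N gray
    N black
  D black
J black
A gray
  H gray
    H→D: D black — skip
    H→J: J black — skip
  H black
  A→N: N black — skip
  M gray
    B gray
      E gray
        E→A: A is gray → back edge
Back edge found, so a cycle exists: A → M → B → E → A.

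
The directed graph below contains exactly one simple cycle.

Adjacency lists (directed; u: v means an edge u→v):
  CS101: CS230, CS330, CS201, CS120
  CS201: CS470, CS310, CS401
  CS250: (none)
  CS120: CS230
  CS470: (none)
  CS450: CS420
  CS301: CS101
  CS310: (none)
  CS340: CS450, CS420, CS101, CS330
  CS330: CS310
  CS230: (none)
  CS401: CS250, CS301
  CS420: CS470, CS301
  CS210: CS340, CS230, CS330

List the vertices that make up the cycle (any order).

CS101, CS201, CS301, CS401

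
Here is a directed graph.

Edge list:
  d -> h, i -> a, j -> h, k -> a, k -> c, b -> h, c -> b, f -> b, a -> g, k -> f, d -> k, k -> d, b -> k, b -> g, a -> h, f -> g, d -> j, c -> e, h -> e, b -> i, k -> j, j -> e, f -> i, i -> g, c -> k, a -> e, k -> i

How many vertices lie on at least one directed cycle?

A vertex is on a directed cycle iff it belongs to a strongly connected component of size ≥ 2 (or has a self-loop).
The vertices on cycles are {b, c, d, f, k} — 5 in total.

5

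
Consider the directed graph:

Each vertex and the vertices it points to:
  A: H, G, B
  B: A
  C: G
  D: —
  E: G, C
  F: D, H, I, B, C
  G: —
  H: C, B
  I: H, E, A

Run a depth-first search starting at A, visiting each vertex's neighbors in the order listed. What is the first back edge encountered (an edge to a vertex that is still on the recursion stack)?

DFS from A (visiting each vertex's neighbors in the order listed); mark gray on enter, black on exit:
A gray
  H gray
    C gray
      G gray
      G black
    C black
    B gray
      B→A: A is gray → back edge
First back edge: B → A.

B→A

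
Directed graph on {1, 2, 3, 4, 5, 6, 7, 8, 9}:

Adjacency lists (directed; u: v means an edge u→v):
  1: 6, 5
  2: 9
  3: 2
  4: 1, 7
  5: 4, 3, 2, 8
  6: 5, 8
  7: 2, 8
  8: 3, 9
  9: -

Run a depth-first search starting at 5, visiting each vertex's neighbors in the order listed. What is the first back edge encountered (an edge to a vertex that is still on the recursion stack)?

6->5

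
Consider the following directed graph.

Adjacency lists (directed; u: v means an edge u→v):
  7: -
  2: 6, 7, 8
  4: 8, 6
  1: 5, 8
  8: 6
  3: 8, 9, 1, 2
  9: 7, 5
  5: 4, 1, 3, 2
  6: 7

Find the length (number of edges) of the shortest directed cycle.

For each vertex v, BFS finds the shortest path from v back to v.
The shortest such closed walk is 5 → 1 → 5, length 2.

2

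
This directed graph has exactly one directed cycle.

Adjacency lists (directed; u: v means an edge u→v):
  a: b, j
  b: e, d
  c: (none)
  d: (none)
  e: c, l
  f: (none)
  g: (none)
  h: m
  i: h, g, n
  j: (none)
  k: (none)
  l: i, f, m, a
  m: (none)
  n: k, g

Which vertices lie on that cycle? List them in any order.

DFS with gray/black marking from l:
l gray
  i gray
    h gray
      m gray
      m black
    h black
    g gray
    g black
    n gray
      k gray
      k black
      n→g: g black — skip
    n black
  i black
  f gray
  f black
  l→m: m black — skip
  a gray
    b gray
      e gray
        c gray
        c black
        e→l: l is gray → back edge
Back edge closes the cycle l → a → b → e → l; its vertices are {a, b, e, l}.

a, b, e, l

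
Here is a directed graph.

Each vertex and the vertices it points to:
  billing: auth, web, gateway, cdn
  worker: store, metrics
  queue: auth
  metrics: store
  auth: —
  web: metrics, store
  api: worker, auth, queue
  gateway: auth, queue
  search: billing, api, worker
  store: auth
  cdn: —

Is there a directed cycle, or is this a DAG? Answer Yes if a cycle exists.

No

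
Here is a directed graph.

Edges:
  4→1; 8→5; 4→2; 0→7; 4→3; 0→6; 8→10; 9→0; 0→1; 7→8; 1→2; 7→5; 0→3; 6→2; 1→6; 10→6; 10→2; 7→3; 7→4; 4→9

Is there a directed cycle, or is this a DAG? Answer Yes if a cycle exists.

DFS with white/gray/black marking, starting from 3:
3 gray
3 black
0 gray
  0→3: 3 black — skip
  6 gray
    2 gray
    2 black
  6 black
  1 gray
    1→6: 6 black — skip
    1→2: 2 black — skip
  1 black
  7 gray
    5 gray
    5 black
    4 gray
      4→3: 3 black — skip
      4→2: 2 black — skip
      9 gray
        9→0: 0 is gray → back edge
Back edge found, so a cycle exists: 0 → 7 → 4 → 9 → 0.

Yes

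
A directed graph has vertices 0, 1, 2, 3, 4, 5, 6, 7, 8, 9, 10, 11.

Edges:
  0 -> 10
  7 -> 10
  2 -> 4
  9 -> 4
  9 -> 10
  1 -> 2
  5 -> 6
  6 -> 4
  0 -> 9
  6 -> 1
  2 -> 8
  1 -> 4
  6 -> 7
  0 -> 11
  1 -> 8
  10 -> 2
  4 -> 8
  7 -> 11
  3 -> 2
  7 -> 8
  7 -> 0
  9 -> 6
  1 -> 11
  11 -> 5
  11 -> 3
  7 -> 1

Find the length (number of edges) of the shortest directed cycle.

4

For each vertex v, BFS finds the shortest path from v back to v.
The shortest such closed walk is 7 → 0 → 9 → 6 → 7, length 4.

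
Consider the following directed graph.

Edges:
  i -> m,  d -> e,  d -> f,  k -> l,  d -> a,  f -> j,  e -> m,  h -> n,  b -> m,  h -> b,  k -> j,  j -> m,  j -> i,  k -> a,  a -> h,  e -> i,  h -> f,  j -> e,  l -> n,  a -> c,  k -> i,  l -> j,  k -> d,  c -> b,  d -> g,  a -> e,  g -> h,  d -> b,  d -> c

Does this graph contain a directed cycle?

DFS with white/gray/black marking, starting from l:
l gray
  n gray
  n black
  j gray
    i gray
      m gray
      m black
    i black
    j→m: m black — skip
    e gray
      e→m: m black — skip
      e→i: i black — skip
    e black
  j black
l black
a gray
  h gray
    f gray
      f→j: j black — skip
    f black
    b gray
      b→m: m black — skip
    b black
    h→n: n black — skip
  h black
  a→e: e black — skip
  c gray
    c→b: b black — skip
  c black
a black
d gray
  g gray
    g→h: h black — skip
  g black
  d→c: c black — skip
  d→a: a black — skip
  d→f: f black — skip
  d→b: b black — skip
  d→e: e black — skip
d black
k gray
  k→d: d black — skip
  k→j: j black — skip
  k→l: l black — skip
  k→a: a black — skip
  k→i: i black — skip
k black
Every edge goes to a white or black vertex — no back edge, so the graph is acyclic.

No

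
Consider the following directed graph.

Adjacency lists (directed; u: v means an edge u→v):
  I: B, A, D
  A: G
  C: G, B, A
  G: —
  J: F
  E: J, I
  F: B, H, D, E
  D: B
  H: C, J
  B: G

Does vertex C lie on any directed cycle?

No

C lies on a cycle iff there is a path from C back to itself.
Exploring from C, it never reaches itself; equivalently, its strongly connected component is a singleton.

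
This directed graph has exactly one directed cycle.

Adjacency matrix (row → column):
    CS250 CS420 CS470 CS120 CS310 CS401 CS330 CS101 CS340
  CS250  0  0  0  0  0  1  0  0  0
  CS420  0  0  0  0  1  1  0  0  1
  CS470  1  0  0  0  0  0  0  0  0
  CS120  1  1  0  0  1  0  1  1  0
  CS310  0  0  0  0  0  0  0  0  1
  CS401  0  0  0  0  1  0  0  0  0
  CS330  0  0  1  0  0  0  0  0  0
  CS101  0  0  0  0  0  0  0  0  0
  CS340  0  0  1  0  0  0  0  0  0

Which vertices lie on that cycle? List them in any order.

CS250, CS310, CS340, CS401, CS470

DFS with gray/black marking from CS470:
CS470 gray
  CS250 gray
    CS401 gray
      CS310 gray
        CS340 gray
          CS340→CS470: CS470 is gray → back edge
Back edge closes the cycle CS470 → CS250 → CS401 → CS310 → CS340 → CS470; its vertices are {CS250, CS310, CS340, CS401, CS470}.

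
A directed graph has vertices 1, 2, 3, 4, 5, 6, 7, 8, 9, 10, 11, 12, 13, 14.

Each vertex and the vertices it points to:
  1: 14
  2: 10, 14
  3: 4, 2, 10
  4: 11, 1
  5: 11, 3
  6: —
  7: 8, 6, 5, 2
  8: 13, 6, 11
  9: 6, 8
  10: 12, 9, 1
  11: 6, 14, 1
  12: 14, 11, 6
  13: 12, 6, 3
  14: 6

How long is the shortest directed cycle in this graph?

5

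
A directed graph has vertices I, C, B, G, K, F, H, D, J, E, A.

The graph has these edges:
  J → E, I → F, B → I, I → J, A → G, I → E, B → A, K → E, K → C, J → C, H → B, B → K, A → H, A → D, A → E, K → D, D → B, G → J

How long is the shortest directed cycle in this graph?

3

For each vertex v, BFS finds the shortest path from v back to v.
The shortest such closed walk is B → K → D → B, length 3.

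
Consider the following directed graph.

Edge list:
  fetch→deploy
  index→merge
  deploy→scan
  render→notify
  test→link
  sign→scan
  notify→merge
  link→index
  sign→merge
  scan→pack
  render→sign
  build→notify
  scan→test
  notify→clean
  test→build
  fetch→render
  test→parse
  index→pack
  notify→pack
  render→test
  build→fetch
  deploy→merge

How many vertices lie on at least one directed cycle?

7

A vertex is on a directed cycle iff it belongs to a strongly connected component of size ≥ 2 (or has a self-loop).
The vertices on cycles are {scan, sign, test, build, fetch, deploy, render} — 7 in total.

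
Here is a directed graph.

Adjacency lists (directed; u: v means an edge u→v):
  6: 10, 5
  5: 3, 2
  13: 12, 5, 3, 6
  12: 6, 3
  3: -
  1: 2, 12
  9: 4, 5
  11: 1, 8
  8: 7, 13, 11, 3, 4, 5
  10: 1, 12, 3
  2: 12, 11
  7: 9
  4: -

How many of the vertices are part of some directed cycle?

11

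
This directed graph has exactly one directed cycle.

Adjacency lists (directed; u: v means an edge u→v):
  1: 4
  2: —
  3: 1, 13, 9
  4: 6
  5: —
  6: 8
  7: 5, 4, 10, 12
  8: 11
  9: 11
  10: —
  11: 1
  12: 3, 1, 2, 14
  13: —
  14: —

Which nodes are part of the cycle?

DFS with gray/black marking from 4:
4 gray
  6 gray
    8 gray
      11 gray
        1 gray
          1→4: 4 is gray → back edge
Back edge closes the cycle 4 → 6 → 8 → 11 → 1 → 4; its vertices are {1, 4, 6, 8, 11}.

1, 4, 6, 8, 11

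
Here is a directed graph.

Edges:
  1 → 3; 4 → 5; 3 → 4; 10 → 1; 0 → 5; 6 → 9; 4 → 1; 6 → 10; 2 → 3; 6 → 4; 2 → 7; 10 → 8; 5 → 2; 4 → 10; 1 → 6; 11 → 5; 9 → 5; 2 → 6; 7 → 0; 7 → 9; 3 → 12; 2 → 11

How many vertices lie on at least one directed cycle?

A vertex is on a directed cycle iff it belongs to a strongly connected component of size ≥ 2 (or has a self-loop).
The vertices on cycles are {0, 1, 2, 3, 4, 5, 6, 7, 9, 10, 11} — 11 in total.

11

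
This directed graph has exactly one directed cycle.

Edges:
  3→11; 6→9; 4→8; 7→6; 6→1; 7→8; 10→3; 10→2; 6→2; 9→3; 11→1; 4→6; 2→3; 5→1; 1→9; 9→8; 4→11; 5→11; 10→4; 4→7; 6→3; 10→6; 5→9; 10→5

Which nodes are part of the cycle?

1, 3, 9, 11

DFS with gray/black marking from 11:
11 gray
  1 gray
    9 gray
      8 gray
      8 black
      3 gray
        3→11: 11 is gray → back edge
Back edge closes the cycle 11 → 1 → 9 → 3 → 11; its vertices are {1, 3, 9, 11}.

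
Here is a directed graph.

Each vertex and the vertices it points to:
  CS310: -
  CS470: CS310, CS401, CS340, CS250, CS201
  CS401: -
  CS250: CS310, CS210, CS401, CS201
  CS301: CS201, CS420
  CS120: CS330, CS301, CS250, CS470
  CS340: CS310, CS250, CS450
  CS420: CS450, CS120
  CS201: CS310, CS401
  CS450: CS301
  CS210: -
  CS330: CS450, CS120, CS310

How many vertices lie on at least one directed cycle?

A vertex is on a directed cycle iff it belongs to a strongly connected component of size ≥ 2 (or has a self-loop).
The vertices on cycles are {CS120, CS301, CS330, CS340, CS420, CS450, CS470} — 7 in total.

7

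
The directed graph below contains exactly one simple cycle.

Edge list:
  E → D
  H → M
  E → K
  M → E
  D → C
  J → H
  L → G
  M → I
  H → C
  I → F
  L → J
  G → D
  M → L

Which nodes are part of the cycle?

DFS with gray/black marking from M:
M gray
  I gray
    F gray
    F black
  I black
  E gray
    K gray
    K black
    D gray
      C gray
      C black
    D black
  E black
  L gray
    G gray
      G→D: D black — skip
    G black
    J gray
      H gray
        H→C: C black — skip
        H→M: M is gray → back edge
Back edge closes the cycle M → L → J → H → M; its vertices are {H, J, L, M}.

H, J, L, M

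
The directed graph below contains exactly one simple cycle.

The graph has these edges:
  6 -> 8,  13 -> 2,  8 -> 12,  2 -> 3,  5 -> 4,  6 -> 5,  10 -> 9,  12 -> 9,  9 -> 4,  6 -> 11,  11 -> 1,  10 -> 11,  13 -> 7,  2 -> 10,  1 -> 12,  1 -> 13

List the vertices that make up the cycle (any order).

DFS with gray/black marking from 11:
11 gray
  1 gray
    12 gray
      9 gray
        4 gray
        4 black
      9 black
    12 black
    13 gray
      7 gray
      7 black
      2 gray
        10 gray
          10→9: 9 black — skip
          10→11: 11 is gray → back edge
Back edge closes the cycle 11 → 1 → 13 → 2 → 10 → 11; its vertices are {1, 2, 10, 11, 13}.

1, 2, 10, 11, 13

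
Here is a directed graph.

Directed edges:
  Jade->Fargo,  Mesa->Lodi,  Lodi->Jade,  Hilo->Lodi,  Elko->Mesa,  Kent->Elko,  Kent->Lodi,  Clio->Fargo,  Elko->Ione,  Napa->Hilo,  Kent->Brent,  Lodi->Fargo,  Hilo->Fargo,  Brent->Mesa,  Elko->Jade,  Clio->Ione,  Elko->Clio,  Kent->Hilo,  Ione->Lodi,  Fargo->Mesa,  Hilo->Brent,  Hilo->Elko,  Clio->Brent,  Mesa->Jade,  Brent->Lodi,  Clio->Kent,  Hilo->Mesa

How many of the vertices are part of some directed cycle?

8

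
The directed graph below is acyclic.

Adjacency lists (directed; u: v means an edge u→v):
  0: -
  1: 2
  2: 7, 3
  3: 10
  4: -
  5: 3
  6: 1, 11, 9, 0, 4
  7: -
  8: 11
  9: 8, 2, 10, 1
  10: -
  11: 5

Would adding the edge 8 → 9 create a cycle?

Adding 8→9 creates a cycle iff 9 can already reach 8.
Path from 9: 9 → 8.
So 9 → … → 8 → 9 is a cycle.

Yes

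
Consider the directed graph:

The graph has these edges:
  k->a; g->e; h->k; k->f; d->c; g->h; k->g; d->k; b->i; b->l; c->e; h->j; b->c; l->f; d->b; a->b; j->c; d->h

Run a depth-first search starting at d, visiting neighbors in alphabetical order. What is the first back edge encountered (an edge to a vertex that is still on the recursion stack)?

DFS from d (visiting neighbors in alphabetical order); mark gray on enter, black on exit:
d gray
  b gray
    c gray
      e gray
      e black
    c black
    i gray
    i black
    l gray
      f gray
      f black
    l black
  b black
  d→c: c black — skip
  h gray
    j gray
      j→c: c black — skip
    j black
    k gray
      a gray
        a→b: b black — skip
      a black
      k→f: f black — skip
      g gray
        g→e: e black — skip
        g→h: h is gray → back edge
First back edge: g → h.

g->h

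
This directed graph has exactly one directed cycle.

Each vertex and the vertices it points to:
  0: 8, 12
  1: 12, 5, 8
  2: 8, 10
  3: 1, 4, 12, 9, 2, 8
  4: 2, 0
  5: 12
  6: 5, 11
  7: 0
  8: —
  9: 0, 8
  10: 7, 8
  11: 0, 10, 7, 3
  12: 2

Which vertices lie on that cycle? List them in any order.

0, 2, 7, 10, 12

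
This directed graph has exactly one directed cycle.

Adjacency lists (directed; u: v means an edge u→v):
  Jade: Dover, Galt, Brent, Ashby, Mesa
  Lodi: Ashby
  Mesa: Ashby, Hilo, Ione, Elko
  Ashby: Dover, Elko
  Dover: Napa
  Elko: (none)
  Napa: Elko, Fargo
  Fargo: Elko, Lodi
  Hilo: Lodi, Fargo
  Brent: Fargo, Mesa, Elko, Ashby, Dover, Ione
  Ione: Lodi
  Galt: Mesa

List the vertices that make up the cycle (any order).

Lodi, Napa, Ashby, Dover, Fargo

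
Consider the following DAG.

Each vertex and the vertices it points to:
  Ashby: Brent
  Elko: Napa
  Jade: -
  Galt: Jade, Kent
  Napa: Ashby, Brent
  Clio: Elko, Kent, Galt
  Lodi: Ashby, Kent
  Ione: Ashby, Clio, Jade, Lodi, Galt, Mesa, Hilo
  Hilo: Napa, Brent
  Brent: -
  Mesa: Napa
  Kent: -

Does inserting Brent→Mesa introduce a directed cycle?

Adding Brent→Mesa creates a cycle iff Mesa can already reach Brent.
Path from Mesa: Mesa → Napa → Brent.
So Mesa → … → Brent → Mesa is a cycle.

Yes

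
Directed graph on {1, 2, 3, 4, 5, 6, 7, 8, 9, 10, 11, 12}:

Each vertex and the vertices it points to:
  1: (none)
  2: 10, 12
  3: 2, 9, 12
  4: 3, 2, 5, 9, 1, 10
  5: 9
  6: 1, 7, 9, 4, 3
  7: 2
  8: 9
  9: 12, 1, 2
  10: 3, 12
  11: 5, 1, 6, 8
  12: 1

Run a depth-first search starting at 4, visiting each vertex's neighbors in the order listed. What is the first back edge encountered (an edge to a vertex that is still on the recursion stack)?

DFS from 4 (visiting each vertex's neighbors in the order listed); mark gray on enter, black on exit:
4 gray
  3 gray
    2 gray
      10 gray
        10→3: 3 is gray → back edge
First back edge: 10 → 3.

10->3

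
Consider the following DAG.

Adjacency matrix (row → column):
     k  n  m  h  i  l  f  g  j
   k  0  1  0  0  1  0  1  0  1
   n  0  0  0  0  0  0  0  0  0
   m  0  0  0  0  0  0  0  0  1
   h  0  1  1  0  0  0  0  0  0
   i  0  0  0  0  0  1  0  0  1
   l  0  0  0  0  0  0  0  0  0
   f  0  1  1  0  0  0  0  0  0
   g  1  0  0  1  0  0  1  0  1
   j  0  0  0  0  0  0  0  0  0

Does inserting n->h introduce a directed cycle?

Adding n→h creates a cycle iff h can already reach n.
Path from h: h → n.
So h → … → n → h is a cycle.

Yes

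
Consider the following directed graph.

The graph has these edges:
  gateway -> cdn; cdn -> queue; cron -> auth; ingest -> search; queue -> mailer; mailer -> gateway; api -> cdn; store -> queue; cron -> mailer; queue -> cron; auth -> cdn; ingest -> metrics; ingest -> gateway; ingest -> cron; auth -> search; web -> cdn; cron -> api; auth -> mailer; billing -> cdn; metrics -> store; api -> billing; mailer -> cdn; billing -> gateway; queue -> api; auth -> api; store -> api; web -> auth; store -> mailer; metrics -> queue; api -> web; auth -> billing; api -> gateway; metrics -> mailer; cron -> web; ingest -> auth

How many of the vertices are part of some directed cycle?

A vertex is on a directed cycle iff it belongs to a strongly connected component of size ≥ 2 (or has a self-loop).
The vertices on cycles are {api, cdn, web, auth, cron, queue, mailer, billing, gateway} — 9 in total.

9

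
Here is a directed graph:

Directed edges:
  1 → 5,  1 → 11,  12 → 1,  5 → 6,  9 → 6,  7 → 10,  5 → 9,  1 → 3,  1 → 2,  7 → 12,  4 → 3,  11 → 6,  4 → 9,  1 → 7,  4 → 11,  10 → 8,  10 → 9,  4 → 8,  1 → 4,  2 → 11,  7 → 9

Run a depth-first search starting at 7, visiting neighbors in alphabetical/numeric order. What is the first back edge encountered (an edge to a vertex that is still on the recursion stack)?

DFS from 7 (visiting neighbors in alphabetical/numeric order); mark gray on enter, black on exit:
7 gray
  9 gray
    6 gray
    6 black
  9 black
  10 gray
    8 gray
    8 black
    10→9: 9 black — skip
  10 black
  12 gray
    1 gray
      2 gray
        11 gray
          11→6: 6 black — skip
        11 black
      2 black
      3 gray
      3 black
      4 gray
        4→3: 3 black — skip
        4→8: 8 black — skip
        4→9: 9 black — skip
        4→11: 11 black — skip
      4 black
      5 gray
        5→6: 6 black — skip
        5→9: 9 black — skip
      5 black
      1→7: 7 is gray → back edge
First back edge: 1 → 7.

1→7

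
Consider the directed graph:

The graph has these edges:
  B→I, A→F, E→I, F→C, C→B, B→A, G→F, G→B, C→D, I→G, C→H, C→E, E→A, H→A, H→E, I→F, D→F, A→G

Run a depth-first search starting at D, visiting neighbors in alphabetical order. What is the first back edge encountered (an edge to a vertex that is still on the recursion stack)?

DFS from D (visiting neighbors in alphabetical order); mark gray on enter, black on exit:
D gray
  F gray
    C gray
      B gray
        A gray
          A→F: F is gray → back edge
First back edge: A → F.

A→F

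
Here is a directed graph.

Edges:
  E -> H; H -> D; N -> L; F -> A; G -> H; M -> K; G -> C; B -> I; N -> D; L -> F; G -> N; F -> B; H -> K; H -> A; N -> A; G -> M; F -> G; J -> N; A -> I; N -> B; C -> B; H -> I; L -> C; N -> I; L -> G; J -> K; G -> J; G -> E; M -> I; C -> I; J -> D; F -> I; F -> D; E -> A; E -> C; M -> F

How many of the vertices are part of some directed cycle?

6

A vertex is on a directed cycle iff it belongs to a strongly connected component of size ≥ 2 (or has a self-loop).
The vertices on cycles are {F, G, J, L, M, N} — 6 in total.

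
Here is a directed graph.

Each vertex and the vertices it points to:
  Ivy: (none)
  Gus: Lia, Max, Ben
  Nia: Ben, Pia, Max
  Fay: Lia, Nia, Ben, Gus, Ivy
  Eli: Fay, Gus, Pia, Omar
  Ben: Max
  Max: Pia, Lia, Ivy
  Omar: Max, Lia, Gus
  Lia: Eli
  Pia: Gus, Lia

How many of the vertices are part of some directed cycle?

9

A vertex is on a directed cycle iff it belongs to a strongly connected component of size ≥ 2 (or has a self-loop).
The vertices on cycles are {Ben, Eli, Fay, Gus, Lia, Max, Nia, Pia, Omar} — 9 in total.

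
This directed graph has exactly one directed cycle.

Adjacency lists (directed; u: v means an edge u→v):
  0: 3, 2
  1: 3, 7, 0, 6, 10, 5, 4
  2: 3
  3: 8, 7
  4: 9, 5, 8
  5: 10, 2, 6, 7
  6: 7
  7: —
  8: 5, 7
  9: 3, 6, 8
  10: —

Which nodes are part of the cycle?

DFS with gray/black marking from 5:
5 gray
  10 gray
  10 black
  2 gray
    3 gray
      8 gray
        8→5: 5 is gray → back edge
Back edge closes the cycle 5 → 2 → 3 → 8 → 5; its vertices are {2, 3, 5, 8}.

2, 3, 5, 8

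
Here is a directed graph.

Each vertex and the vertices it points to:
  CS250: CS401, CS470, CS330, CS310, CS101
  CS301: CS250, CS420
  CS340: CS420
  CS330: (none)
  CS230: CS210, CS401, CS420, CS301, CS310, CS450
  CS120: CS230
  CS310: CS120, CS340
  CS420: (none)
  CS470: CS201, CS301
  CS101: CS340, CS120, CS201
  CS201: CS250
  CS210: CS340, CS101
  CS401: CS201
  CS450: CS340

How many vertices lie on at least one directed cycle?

A vertex is on a directed cycle iff it belongs to a strongly connected component of size ≥ 2 (or has a self-loop).
The vertices on cycles are {CS101, CS120, CS201, CS210, CS230, CS250, CS301, CS310, CS401, CS470} — 10 in total.

10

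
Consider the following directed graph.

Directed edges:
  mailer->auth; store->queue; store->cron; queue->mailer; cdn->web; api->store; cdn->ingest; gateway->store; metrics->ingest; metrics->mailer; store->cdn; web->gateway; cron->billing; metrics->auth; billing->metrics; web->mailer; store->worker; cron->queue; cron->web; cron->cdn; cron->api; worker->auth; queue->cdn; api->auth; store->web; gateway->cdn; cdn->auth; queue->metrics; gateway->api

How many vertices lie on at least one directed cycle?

A vertex is on a directed cycle iff it belongs to a strongly connected component of size ≥ 2 (or has a self-loop).
The vertices on cycles are {api, cdn, web, cron, queue, store, gateway} — 7 in total.

7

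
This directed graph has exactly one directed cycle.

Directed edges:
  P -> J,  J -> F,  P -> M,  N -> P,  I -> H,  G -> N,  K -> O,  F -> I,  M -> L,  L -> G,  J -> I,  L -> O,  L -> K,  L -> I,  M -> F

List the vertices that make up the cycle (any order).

DFS with gray/black marking from M:
M gray
  F gray
    I gray
      H gray
      H black
    I black
  F black
  L gray
    O gray
    O black
    L→I: I black — skip
    G gray
      N gray
        P gray
          P→M: M is gray → back edge
Back edge closes the cycle M → L → G → N → P → M; its vertices are {G, L, M, N, P}.

G, L, M, N, P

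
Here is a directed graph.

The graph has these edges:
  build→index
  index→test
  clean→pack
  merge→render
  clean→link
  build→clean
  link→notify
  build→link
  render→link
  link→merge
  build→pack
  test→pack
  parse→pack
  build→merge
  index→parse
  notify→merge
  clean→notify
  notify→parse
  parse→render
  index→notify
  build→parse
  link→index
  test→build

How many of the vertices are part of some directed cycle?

A vertex is on a directed cycle iff it belongs to a strongly connected component of size ≥ 2 (or has a self-loop).
The vertices on cycles are {link, test, build, clean, index, merge, parse, notify, render} — 9 in total.

9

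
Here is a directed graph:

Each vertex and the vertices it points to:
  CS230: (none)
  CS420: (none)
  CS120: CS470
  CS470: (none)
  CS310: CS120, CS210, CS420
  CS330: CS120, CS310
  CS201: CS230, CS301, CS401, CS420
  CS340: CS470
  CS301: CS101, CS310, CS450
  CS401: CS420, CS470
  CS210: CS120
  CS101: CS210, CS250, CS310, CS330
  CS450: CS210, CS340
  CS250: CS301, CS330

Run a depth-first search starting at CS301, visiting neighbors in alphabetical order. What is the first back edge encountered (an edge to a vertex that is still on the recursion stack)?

CS250→CS301

DFS from CS301 (visiting neighbors in alphabetical order); mark gray on enter, black on exit:
CS301 gray
  CS101 gray
    CS210 gray
      CS120 gray
        CS470 gray
        CS470 black
      CS120 black
    CS210 black
    CS250 gray
      CS250→CS301: CS301 is gray → back edge
First back edge: CS250 → CS301.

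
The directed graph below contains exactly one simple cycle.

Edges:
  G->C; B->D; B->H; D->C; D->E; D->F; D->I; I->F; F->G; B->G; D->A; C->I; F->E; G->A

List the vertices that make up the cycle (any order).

C, F, G, I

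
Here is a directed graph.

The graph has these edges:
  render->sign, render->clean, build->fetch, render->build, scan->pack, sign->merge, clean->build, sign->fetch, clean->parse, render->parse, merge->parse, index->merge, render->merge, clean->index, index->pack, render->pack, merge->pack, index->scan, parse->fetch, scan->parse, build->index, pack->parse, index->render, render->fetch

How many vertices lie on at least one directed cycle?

A vertex is on a directed cycle iff it belongs to a strongly connected component of size ≥ 2 (or has a self-loop).
The vertices on cycles are {build, clean, index, render} — 4 in total.

4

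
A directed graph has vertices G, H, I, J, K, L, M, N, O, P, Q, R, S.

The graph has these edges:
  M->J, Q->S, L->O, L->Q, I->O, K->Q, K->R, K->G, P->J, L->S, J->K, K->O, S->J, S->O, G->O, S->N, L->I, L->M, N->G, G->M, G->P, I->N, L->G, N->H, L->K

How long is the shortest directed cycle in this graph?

For each vertex v, BFS finds the shortest path from v back to v.
The shortest such closed walk is S → J → K → Q → S, length 4.

4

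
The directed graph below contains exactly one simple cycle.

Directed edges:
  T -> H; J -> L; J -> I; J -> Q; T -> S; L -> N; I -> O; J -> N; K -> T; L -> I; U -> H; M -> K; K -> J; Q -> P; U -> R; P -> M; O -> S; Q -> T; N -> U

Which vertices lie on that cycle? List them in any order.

J, K, M, P, Q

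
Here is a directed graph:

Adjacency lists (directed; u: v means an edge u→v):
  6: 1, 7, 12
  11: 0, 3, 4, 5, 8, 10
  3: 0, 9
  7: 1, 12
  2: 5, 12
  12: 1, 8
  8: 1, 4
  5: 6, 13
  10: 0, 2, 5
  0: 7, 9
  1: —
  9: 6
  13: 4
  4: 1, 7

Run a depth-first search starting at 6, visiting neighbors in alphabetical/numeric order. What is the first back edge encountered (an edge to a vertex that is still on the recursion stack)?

DFS from 6 (visiting neighbors in alphabetical/numeric order); mark gray on enter, black on exit:
6 gray
  1 gray
  1 black
  7 gray
    7→1: 1 black — skip
    12 gray
      12→1: 1 black — skip
      8 gray
        8→1: 1 black — skip
        4 gray
          4→1: 1 black — skip
          4→7: 7 is gray → back edge
First back edge: 4 → 7.

4→7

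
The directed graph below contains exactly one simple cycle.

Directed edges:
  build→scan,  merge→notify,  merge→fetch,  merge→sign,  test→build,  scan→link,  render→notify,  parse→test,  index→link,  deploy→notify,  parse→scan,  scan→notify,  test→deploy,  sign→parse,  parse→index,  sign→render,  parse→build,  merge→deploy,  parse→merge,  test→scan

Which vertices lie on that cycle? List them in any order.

sign, merge, parse

DFS with gray/black marking from sign:
sign gray
  parse gray
    build gray
      scan gray
        notify gray
        notify black
        link gray
        link black
      scan black
    build black
    index gray
      index→link: link black — skip
    index black
    merge gray
      merge→notify: notify black — skip
      merge→sign: sign is gray → back edge
Back edge closes the cycle sign → parse → merge → sign; its vertices are {sign, merge, parse}.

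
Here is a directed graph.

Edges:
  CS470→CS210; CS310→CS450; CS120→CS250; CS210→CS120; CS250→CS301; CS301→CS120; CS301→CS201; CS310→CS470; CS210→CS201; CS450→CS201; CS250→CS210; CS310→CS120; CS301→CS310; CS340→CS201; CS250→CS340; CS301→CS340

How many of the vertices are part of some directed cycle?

6

A vertex is on a directed cycle iff it belongs to a strongly connected component of size ≥ 2 (or has a self-loop).
The vertices on cycles are {CS120, CS210, CS250, CS301, CS310, CS470} — 6 in total.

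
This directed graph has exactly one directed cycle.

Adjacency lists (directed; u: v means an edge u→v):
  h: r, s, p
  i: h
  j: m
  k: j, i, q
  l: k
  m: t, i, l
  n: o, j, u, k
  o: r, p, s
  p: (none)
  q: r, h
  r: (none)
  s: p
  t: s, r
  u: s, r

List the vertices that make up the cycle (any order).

DFS with gray/black marking from k:
k gray
  j gray
    m gray
      t gray
        s gray
          p gray
          p black
        s black
        r gray
        r black
      t black
      i gray
        h gray
          h→r: r black — skip
          h→s: s black — skip
          h→p: p black — skip
        h black
      i black
      l gray
        l→k: k is gray → back edge
Back edge closes the cycle k → j → m → l → k; its vertices are {j, k, l, m}.

j, k, l, m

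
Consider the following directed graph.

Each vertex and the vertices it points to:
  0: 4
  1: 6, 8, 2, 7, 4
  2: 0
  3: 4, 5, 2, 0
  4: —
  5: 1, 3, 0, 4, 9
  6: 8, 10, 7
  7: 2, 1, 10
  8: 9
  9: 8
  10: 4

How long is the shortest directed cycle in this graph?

For each vertex v, BFS finds the shortest path from v back to v.
The shortest such closed walk is 5 → 3 → 5, length 2.

2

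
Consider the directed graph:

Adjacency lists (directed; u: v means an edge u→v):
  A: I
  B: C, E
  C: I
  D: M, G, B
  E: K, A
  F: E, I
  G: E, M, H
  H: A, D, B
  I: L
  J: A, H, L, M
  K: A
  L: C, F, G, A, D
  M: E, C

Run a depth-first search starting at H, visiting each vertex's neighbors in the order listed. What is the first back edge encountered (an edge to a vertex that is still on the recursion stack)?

C→I

DFS from H (visiting each vertex's neighbors in the order listed); mark gray on enter, black on exit:
H gray
  A gray
    I gray
      L gray
        C gray
          C→I: I is gray → back edge
First back edge: C → I.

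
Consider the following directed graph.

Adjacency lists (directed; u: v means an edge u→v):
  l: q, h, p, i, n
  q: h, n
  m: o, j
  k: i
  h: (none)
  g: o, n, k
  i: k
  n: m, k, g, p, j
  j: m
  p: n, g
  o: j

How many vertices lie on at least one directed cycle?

A vertex is on a directed cycle iff it belongs to a strongly connected component of size ≥ 2 (or has a self-loop).
The vertices on cycles are {g, i, j, k, m, n, o, p} — 8 in total.

8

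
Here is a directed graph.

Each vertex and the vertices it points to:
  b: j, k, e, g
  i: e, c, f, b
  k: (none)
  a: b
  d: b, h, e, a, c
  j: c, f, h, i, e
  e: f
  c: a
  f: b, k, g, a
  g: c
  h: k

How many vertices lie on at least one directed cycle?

A vertex is on a directed cycle iff it belongs to a strongly connected component of size ≥ 2 (or has a self-loop).
The vertices on cycles are {a, b, c, e, f, g, i, j} — 8 in total.

8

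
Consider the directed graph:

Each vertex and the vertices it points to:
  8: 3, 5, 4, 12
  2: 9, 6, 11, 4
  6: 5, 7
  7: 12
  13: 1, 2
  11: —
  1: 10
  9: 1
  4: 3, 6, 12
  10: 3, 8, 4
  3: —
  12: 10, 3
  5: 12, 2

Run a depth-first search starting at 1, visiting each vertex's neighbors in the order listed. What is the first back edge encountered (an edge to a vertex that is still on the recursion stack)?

12→10

DFS from 1 (visiting each vertex's neighbors in the order listed); mark gray on enter, black on exit:
1 gray
  10 gray
    3 gray
    3 black
    8 gray
      8→3: 3 black — skip
      5 gray
        12 gray
          12→10: 10 is gray → back edge
First back edge: 12 → 10.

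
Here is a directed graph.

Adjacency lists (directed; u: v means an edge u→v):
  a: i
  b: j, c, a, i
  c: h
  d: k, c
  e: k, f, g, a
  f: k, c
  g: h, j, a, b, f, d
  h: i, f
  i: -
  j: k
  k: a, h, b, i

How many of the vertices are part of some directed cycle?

6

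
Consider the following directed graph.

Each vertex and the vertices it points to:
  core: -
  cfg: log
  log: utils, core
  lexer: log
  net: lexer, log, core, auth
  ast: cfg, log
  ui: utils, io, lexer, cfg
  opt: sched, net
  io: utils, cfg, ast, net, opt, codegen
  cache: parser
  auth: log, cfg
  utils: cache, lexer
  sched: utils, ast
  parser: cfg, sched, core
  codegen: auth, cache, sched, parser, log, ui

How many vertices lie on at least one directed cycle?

A vertex is on a directed cycle iff it belongs to a strongly connected component of size ≥ 2 (or has a self-loop).
The vertices on cycles are {io, ui, ast, cfg, log, cache, lexer, sched, utils, parser, codegen} — 11 in total.

11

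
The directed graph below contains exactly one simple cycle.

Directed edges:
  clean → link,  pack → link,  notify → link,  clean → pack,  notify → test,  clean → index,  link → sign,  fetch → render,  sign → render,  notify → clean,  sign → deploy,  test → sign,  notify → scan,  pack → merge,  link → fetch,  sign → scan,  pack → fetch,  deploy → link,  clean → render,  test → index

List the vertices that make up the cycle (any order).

link, sign, deploy

DFS with gray/black marking from sign:
sign gray
  scan gray
  scan black
  render gray
  render black
  deploy gray
    link gray
      link→sign: sign is gray → back edge
Back edge closes the cycle sign → deploy → link → sign; its vertices are {link, sign, deploy}.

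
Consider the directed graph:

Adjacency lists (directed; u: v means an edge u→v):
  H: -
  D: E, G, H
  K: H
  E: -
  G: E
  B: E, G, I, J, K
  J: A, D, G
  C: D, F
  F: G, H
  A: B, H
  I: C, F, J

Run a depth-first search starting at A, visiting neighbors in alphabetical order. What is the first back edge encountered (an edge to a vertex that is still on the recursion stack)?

J->A

DFS from A (visiting neighbors in alphabetical order); mark gray on enter, black on exit:
A gray
  B gray
    E gray
    E black
    G gray
      G→E: E black — skip
    G black
    I gray
      C gray
        D gray
          D→E: E black — skip
          D→G: G black — skip
          H gray
          H black
        D black
        F gray
          F→G: G black — skip
          F→H: H black — skip
        F black
      C black
      I→F: F black — skip
      J gray
        J→A: A is gray → back edge
First back edge: J → A.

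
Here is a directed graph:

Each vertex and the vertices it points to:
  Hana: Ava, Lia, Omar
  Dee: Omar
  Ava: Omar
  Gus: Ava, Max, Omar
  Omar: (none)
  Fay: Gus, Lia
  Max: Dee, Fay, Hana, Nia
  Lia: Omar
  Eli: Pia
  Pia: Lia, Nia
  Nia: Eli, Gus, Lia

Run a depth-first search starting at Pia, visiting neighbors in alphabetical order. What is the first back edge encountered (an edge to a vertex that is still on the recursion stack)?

Eli→Pia

DFS from Pia (visiting neighbors in alphabetical order); mark gray on enter, black on exit:
Pia gray
  Lia gray
    Omar gray
    Omar black
  Lia black
  Nia gray
    Eli gray
      Eli→Pia: Pia is gray → back edge
First back edge: Eli → Pia.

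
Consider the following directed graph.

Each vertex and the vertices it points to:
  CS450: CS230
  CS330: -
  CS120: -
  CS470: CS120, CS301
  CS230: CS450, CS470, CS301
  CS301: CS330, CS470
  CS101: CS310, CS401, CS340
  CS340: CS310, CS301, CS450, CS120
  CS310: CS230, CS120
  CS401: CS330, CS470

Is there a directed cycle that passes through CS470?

CS470 is on a cycle iff CS470 can reach itself via ≥1 edge.
CS470 → CS301 → CS470 — yes.

Yes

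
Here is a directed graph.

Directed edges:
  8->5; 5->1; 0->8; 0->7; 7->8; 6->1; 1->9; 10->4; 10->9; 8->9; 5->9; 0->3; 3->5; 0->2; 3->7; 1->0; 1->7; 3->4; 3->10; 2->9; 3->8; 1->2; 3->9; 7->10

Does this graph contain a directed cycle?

DFS with white/gray/black marking, starting from 1:
1 gray
  2 gray
    9 gray
    9 black
  2 black
  7 gray
    10 gray
      4 gray
      4 black
      10→9: 9 black — skip
    10 black
    8 gray
      8→9: 9 black — skip
      5 gray
        5→9: 9 black — skip
        5→1: 1 is gray → back edge
Back edge found, so a cycle exists: 1 → 7 → 8 → 5 → 1.

Yes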